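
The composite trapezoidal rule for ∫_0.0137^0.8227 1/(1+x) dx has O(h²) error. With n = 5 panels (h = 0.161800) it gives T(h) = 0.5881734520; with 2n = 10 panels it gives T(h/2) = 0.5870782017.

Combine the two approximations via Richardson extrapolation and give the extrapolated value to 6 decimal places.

0.586713

Method order is 2; weight 2^2 = 4.
4 × 0.5870782017 = 2.3483128068; 2.3483128068 − 0.5881734520 = 1.7601393548
R = 1.7601393548/3 = 0.5867131183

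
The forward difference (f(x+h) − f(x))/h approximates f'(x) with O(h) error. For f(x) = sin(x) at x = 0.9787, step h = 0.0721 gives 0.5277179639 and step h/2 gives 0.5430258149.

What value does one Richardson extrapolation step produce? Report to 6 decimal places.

0.558334

r = 1, so 2^r = 2.
Numerator 2*A(h/2) − A(h) = 2*0.5430258149 − 0.5277179639 = 0.5583336659
R = 0.5583336659/1 = 0.5583336659
Correction |R − A(h/2)| = 1.531e-02; gap |A(h/2) − A(h)| = 1.531e-02.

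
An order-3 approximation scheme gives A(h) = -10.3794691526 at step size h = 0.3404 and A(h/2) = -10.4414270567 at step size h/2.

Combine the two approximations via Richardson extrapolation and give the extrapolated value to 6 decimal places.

-10.450278

With r = 3 the leading error scales as h^3, so the weight is 2^3 = 8.
Top: 8(-10.4414270567) − (-10.3794691526) = -73.1519473010
Divide by 2^3 − 1 = 7.
(8*(-10.4414270567) − (-10.3794691526))/(8 − 1) = -10.4502781859
Correction |R − A(h/2)| = 8.851e-03; gap |A(h/2) − A(h)| = 6.196e-02.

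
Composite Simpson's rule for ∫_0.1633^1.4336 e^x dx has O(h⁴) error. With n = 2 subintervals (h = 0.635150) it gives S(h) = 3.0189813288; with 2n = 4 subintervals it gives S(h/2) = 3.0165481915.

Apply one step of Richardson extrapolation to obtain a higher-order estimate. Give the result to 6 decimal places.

r = 4: numerator weight 16, denominator 15.
Numerator 16 × A(h/2) − A(h) = 16 × 3.0165481915 − 3.0189813288 = 45.2457897352
Denominator 16 − 1 = 15.
(16 × 3.0165481915 − 3.0189813288)/(16 − 1) = 3.0163859823
Shift from A(h/2): −0.0001622092.

3.016386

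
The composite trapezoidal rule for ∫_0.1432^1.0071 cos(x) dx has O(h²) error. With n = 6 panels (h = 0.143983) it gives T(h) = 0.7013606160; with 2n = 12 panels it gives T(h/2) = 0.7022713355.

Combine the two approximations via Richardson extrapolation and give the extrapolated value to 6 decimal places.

Method order is 2; weight 2^2 = 4.
4*0.7022713355 − 0.7013606160 = 2.1077247260
2.1077247260 ÷ 3 = 0.7025749087
Correction |R − A(h/2)| = 3.036e-04; gap |A(h/2) − A(h)| = 9.107e-04.

0.702575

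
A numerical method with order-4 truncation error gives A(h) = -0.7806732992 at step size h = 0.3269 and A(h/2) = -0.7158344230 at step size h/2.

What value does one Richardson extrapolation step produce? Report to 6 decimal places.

-0.711512

Method order is 4; weight 2^4 = 16.
16·(-0.7158344230) = -11.4533507680; (-11.4533507680) − (-0.7806732992) = -10.6726774688
R = (-10.6726774688)/15 = -0.7115118313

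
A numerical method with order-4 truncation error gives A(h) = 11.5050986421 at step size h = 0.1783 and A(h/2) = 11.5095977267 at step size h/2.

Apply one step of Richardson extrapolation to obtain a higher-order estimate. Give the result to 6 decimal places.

Error is O(h^4); halving h shrinks it by 2^4 = 16.
Weighted: 184.1535636272 − 11.5050986421 = 172.6484649851
Denominator 16 − 1 = 15.
(16·11.5095977267 − 11.5050986421)/(16 − 1) = 11.5098976657
Correction |R − A(h/2)| = 2.999e-04; gap |A(h/2) − A(h)| = 4.499e-03.

11.509898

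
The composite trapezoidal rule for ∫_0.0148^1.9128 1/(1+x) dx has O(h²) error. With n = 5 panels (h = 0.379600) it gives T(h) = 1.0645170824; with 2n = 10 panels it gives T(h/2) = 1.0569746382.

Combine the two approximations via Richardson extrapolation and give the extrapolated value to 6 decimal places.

1.054460

With r = 2 the leading error scales as h^2, so the weight is 2^2 = 4.
2^2*A(h/2) = 4.2278985528; minus A(h) gives 3.1633814704.
3.1633814704 ÷ 3 = 1.0544604901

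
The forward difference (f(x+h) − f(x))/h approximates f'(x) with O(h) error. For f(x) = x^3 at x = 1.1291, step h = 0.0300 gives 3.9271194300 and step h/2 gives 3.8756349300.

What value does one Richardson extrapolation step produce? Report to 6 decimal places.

3.824150

Order 1 gives 2^r = 2 and 2^r − 1 = 1.
2 × 3.8756349300 = 7.7512698600; subtract 3.9271194300 → 3.8241504300
Denominator 2 − 1 = 1.
Extrapolated: 3.8241504300 / 1 = 3.8241504300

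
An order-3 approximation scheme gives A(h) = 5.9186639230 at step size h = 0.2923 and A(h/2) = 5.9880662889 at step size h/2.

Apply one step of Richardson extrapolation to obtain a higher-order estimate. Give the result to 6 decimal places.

5.997981

Method order is 3; weight 2^3 = 8.
8×5.9880662889 − 5.9186639230 = 41.9858663882
Denominator 8 − 1 = 7.
(8×5.9880662889 − 5.9186639230)/(8 − 1) = 5.9979809126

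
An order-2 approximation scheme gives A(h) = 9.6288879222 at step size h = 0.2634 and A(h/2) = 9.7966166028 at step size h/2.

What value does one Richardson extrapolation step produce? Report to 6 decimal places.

9.852526

Order 2 gives 2^r = 4 and 2^r − 1 = 3.
Top: 4(9.7966166028) − (9.6288879222) = 29.5575784890
29.5575784890 ÷ 3 = 9.8525261630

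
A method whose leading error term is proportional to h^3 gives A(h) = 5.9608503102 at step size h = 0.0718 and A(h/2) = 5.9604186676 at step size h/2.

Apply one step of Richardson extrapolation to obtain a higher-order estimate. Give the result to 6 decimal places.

5.960357

Method order is 3; weight 2^3 = 8.
Weighted: 47.6833493408 − 5.9608503102 = 41.7224990306
R = 41.7224990306/7 = 5.9603570044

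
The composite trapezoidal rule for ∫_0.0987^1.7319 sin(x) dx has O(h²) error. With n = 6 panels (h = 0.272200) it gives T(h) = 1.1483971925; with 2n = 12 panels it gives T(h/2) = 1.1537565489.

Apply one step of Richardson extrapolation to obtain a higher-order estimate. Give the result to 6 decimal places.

1.155543

r = 2: numerator weight 4, denominator 3.
4·1.1537565489 − 1.1483971925 = 3.4666290031
Extrapolated: 3.4666290031 / 3 = 1.1555430010
Correction |R − A(h/2)| = 1.786e-03; gap |A(h/2) − A(h)| = 5.359e-03.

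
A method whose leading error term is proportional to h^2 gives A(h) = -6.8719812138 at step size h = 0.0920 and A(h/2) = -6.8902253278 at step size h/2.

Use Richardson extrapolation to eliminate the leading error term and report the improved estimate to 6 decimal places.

Error is O(h^2); halving h shrinks it by 2^2 = 4.
Top: 4(-6.8902253278) − (-6.8719812138) = -20.6889200974
Extrapolated: (-20.6889200974) / 3 = -6.8963066991

-6.896307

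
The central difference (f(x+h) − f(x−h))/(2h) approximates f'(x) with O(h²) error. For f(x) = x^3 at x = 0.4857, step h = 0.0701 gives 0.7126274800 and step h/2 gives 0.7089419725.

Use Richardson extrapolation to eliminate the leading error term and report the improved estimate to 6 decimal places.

0.707713

Error is O(h^2); halving h shrinks it by 2^2 = 4.
A(h/2) − A(h) = 0.7089419725 − 0.7126274800 = -0.0036855075
Divide by 2^2 − 1 = 3: (-0.0036855075)/3 = -0.0012285025
R = A(h/2) + (A(h/2) − A(h))/3 = 0.7089419725 − 0.0012285025 = 0.7077134700
Correction |R − A(h/2)| = 1.229e-03; gap |A(h/2) − A(h)| = 3.686e-03.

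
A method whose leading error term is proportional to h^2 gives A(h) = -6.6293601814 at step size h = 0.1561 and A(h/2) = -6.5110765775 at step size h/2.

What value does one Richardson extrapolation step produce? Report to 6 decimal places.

Leading term ∝ h^2; use weight 4 = 2^2.
4×(-6.5110765775) = -26.0443063100; subtract (-6.6293601814) → -19.4149461286
R = (-19.4149461286)/3 = -6.4716487095
Gap between inputs: 1.183e-01; correction applied: +0.0394278680.

-6.471649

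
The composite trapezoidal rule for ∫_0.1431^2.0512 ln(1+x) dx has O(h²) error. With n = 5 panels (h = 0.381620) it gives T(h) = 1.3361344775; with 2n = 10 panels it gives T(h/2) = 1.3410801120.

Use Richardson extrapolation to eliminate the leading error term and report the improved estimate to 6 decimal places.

Method order is 2; weight 2^2 = 4.
Difference of the inputs: 1.3410801120 − 1.3361344775 = 0.0049456345
Divide by 2^2 − 1 = 3: 0.0049456345/3 = 0.0016485448
R = 1.3410801120 + 0.0016485448 = 1.3427286568

1.342729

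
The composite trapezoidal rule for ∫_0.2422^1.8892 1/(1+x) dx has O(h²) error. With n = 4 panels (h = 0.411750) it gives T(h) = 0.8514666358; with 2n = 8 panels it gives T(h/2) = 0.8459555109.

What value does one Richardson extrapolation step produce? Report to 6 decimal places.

Error is O(h^2); halving h shrinks it by 2^2 = 4.
Difference of the inputs: 0.8459555109 − 0.8514666358 = -0.0055111249
Correction (A(h/2) − A(h))/(4 − 1) = (-0.0055111249)/3 = -0.0018370416
R = A(h/2) + (A(h/2) − A(h))/3 = 0.8459555109 − 0.0018370416 = 0.8441184693
Shift from A(h/2): −0.0018370416.

0.844118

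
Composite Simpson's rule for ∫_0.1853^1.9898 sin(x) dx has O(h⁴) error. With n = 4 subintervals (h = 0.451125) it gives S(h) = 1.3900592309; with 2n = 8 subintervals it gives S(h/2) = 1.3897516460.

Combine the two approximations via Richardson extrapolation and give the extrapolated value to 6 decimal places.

Order 4 gives 2^r = 16 and 2^r − 1 = 15.
Difference of the inputs: 1.3897516460 − 1.3900592309 = -0.0003075849
Correction (A(h/2) − A(h))/(16 − 1) = (-0.0003075849)/15 = -0.0000205057
R = 1.3897516460 − 0.0000205057 = 1.3897311403

1.389731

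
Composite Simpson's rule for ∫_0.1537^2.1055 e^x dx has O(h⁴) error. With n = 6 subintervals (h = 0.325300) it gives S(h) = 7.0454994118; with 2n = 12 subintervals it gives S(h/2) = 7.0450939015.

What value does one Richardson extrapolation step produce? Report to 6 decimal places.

Order 4 gives 2^r = 16 and 2^r − 1 = 15.
16 × 7.0450939015 = 112.7215024240; 112.7215024240 − 7.0454994118 = 105.6760030122
(16 × 7.0450939015 − 7.0454994118)/(16 − 1) = 7.0450668675
Shift from A(h/2): −0.0000270340.

7.045067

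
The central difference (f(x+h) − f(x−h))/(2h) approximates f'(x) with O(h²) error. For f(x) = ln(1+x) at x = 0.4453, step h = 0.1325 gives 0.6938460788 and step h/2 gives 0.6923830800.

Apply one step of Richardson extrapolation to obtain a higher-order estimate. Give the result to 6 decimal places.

Leading term ∝ h^2; use weight 4 = 2^2.
2^2*A(h/2) = 2.7695323200; minus A(h) gives 2.0756862412.
Divide by 2^2 − 1 = 3.
So the Richardson estimate is 0.6918954137.

0.691895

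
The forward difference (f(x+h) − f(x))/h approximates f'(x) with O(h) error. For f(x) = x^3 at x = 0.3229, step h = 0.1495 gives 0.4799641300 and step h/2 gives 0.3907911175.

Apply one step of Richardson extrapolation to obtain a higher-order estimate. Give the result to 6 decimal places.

0.301618

Error is O(h^1); halving h shrinks it by 2^1 = 2.
2*0.3907911175 = 0.7815822350; subtract 0.4799641300 → 0.3016181050
0.3016181050 ÷ 1 = 0.3016181050
Shift from A(h/2): −0.0891730125.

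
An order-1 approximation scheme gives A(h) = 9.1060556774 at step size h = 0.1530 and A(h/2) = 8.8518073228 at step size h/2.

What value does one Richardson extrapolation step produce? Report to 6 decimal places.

8.597559

With r = 1 the leading error scales as h^1, so the weight is 2^1 = 2.
Top: 2(8.8518073228) − (9.1060556774) = 8.5975589682
R = 8.5975589682/1 = 8.5975589682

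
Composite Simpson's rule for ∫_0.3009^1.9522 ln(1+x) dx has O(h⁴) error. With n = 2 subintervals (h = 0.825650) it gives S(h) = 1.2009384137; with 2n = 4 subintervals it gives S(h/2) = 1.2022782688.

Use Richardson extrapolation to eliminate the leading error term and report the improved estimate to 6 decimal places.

1.202368

The method has order 4: 2^4 = 16.
2^4*A(h/2) = 19.2364523008; minus A(h) gives 18.0355138871.
Divide by 2^4 − 1 = 15.
Result: 1.2023675925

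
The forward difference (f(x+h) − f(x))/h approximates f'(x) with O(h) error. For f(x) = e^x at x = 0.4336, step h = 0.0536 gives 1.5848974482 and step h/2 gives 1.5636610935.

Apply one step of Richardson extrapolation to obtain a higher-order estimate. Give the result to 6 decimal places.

With r = 1 the leading error scales as h^1, so the weight is 2^1 = 2.
2 × 1.5636610935 = 3.1273221870; 3.1273221870 − 1.5848974482 = 1.5424247388
Denominator 2 − 1 = 1.
Extrapolated: 1.5424247388 / 1 = 1.5424247388
Gap between inputs: 2.124e-02; correction applied: −0.0212363547.

1.542425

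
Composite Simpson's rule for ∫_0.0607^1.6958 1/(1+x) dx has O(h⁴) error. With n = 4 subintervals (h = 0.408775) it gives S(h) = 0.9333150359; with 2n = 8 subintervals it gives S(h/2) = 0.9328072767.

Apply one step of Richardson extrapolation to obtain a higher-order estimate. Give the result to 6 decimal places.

Leading term ∝ h^4; use weight 16 = 2^4.
16×0.9328072767 = 14.9249164272; 14.9249164272 − 0.9333150359 = 13.9916013913
13.9916013913 ÷ 15 = 0.9327734261

0.932773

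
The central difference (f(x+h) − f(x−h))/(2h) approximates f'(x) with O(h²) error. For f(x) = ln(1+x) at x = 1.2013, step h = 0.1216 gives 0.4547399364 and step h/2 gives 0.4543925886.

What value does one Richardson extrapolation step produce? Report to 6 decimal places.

Order 2 gives 2^r = 4 and 2^r − 1 = 3.
Weighted: 1.8175703544 − 0.4547399364 = 1.3628304180
Extrapolated: 1.3628304180 / 3 = 0.4542768060
Gap between inputs: 3.473e-04; correction applied: −0.0001157826.

0.454277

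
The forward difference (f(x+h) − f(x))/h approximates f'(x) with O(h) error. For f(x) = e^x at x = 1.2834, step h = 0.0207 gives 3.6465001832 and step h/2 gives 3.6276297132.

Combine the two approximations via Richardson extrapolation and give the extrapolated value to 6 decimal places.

3.608759

The method has order 1: 2^1 = 2.
Weighted: 7.2552594264 − 3.6465001832 = 3.6087592432
Denominator 2 − 1 = 1.
Result: 3.6087592432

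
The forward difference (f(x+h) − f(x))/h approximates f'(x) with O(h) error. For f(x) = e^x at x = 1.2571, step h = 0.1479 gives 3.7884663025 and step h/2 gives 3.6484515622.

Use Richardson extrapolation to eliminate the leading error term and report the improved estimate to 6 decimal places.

3.508437

r = 1, so 2^r = 2.
Top: 2(3.6484515622) − (3.7884663025) = 3.5084368219
3.5084368219 ÷ 1 = 3.5084368219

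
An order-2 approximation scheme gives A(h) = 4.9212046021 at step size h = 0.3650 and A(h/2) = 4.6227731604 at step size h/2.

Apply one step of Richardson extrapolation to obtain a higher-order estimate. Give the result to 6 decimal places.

With r = 2 the leading error scales as h^2, so the weight is 2^2 = 4.
4*4.6227731604 = 18.4910926416; 18.4910926416 − 4.9212046021 = 13.5698880395
(4*4.6227731604 − 4.9212046021)/(4 − 1) = 4.5232960132
Gap between inputs: 2.984e-01; correction applied: −0.0994771472.

4.523296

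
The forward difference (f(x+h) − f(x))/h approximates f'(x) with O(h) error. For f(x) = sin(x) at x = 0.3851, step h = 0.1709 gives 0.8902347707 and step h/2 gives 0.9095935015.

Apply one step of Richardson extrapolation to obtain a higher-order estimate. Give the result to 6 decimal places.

0.928952

Error is O(h^1); halving h shrinks it by 2^1 = 2.
2 × 0.9095935015 = 1.8191870030; 1.8191870030 − 0.8902347707 = 0.9289522323
Denominator 2 − 1 = 1.
R = 0.9289522323/1 = 0.9289522323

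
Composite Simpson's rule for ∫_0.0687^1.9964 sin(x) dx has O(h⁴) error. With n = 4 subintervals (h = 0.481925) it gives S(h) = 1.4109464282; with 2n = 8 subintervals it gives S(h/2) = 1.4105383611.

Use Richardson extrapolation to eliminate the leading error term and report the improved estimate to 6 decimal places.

1.410511

Error is O(h^4); halving h shrinks it by 2^4 = 16.
16×1.4105383611 = 22.5686137776; subtract 1.4109464282 → 21.1576673494
21.1576673494 ÷ 15 = 1.4105111566
Shift from A(h/2): −0.0000272045.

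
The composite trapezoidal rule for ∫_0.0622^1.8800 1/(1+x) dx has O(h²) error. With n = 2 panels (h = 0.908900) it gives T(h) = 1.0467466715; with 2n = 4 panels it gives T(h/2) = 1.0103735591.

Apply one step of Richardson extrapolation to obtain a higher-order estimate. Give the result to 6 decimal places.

Error is O(h^2); halving h shrinks it by 2^2 = 4.
Numerator 4·A(h/2) − A(h) = 4·1.0103735591 − 1.0467466715 = 2.9947475649
Denominator 4 − 1 = 3.
R = 2.9947475649/3 = 0.9982491883
Correction |R − A(h/2)| = 1.212e-02; gap |A(h/2) − A(h)| = 3.637e-02.

0.998249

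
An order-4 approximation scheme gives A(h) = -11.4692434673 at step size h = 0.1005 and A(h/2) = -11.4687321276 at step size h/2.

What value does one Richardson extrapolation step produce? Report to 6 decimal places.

The method has order 4: 2^4 = 16.
A(h/2) − A(h) = -11.4687321276 − (-11.4692434673) = 0.0005113397
Divide by 2^4 − 1 = 15: 0.0005113397/15 = 0.0000340893
R = A(h/2) + (A(h/2) − A(h))/15 = -11.4687321276 + 0.0000340893 = -11.4686980383

-11.468698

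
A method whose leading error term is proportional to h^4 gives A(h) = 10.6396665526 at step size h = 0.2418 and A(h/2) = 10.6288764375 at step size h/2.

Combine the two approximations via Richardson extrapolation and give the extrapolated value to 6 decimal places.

10.628157

With r = 4 the leading error scales as h^4, so the weight is 2^4 = 16.
Numerator 16·A(h/2) − A(h) = 16·10.6288764375 − 10.6396665526 = 159.4223564474
Denominator 16 − 1 = 15.
(16·10.6288764375 − 10.6396665526)/(16 − 1) = 10.6281570965
Gap between inputs: 1.079e-02; correction applied: −0.0007193410.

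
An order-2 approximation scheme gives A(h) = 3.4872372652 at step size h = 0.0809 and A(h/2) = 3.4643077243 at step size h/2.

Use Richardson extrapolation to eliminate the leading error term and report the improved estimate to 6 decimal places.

Order 2 gives 2^r = 4 and 2^r − 1 = 3.
4·3.4643077243 = 13.8572308972; subtract 3.4872372652 → 10.3699936320
10.3699936320 ÷ 3 = 3.4566645440

3.456665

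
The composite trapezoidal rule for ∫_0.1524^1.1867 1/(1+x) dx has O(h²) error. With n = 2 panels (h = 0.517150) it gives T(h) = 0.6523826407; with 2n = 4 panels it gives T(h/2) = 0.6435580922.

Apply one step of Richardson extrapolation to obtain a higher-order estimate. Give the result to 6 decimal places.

Error is O(h^2); halving h shrinks it by 2^2 = 4.
4*0.6435580922 = 2.5742323688; 2.5742323688 − 0.6523826407 = 1.9218497281
1.9218497281 ÷ 3 = 0.6406165760
Gap between inputs: 8.825e-03; correction applied: −0.0029415162.

0.640617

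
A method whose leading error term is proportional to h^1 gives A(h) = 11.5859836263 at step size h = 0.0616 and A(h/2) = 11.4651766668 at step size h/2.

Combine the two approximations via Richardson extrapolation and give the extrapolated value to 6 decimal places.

11.344370

r = 1, so 2^r = 2.
A(h/2) − A(h) = 11.4651766668 − 11.5859836263 = -0.1208069595
Divide by 2^1 − 1 = 1: (-0.1208069595)/1 = -0.1208069595
R = 11.4651766668 − 0.1208069595 = 11.3443697073
Gap between inputs: 1.208e-01; correction applied: −0.1208069595.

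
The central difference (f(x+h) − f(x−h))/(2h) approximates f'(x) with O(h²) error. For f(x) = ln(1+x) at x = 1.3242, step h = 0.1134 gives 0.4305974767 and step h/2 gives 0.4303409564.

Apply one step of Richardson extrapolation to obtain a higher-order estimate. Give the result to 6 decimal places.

0.430255

The method has order 2: 2^2 = 4.
Difference of the inputs: 0.4303409564 − 0.4305974767 = -0.0002565203
Correction (A(h/2) − A(h))/(4 − 1) = (-0.0002565203)/3 = -0.0000855068
R = A(h/2) + (A(h/2) − A(h))/3 = 0.4303409564 − 0.0000855068 = 0.4302554496
Shift from A(h/2): −0.0000855068.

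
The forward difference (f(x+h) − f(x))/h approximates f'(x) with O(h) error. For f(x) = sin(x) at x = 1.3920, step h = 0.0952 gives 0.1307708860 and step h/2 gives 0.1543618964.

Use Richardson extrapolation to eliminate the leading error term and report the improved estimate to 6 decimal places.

0.177953

Error is O(h^1); halving h shrinks it by 2^1 = 2.
2*0.1543618964 − 0.1307708860 = 0.1779529068
R = 0.1779529068/1 = 0.1779529068
Shift from A(h/2): +0.0235910104.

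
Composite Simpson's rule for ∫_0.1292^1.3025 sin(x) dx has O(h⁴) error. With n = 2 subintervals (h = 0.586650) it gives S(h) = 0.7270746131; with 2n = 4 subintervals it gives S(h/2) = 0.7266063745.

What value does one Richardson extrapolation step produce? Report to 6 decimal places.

0.726575

Order 4 gives 2^r = 16 and 2^r − 1 = 15.
16*0.7266063745 = 11.6257019920; 11.6257019920 − 0.7270746131 = 10.8986273789
Divide by 2^4 − 1 = 15.
Result: 0.7265751586
Correction |R − A(h/2)| = 3.122e-05; gap |A(h/2) − A(h)| = 4.682e-04.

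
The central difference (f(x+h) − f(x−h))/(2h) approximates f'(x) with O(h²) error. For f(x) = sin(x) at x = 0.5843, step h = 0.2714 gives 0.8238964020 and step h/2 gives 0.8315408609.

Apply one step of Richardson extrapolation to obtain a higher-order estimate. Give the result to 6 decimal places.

Leading term ∝ h^2; use weight 4 = 2^2.
2^2×A(h/2) = 3.3261634436; minus A(h) gives 2.5022670416.
R = 2.5022670416/3 = 0.8340890139
Shift from A(h/2): +0.0025481530.

0.834089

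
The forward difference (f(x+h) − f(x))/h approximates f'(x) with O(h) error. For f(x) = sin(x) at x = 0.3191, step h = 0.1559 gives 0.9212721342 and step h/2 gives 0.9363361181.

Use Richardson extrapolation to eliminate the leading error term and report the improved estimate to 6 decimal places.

0.951400

r = 1: numerator weight 2, denominator 1.
2·0.9363361181 − 0.9212721342 = 0.9514001020
Divide by 2^1 − 1 = 1.
Extrapolated: 0.9514001020 / 1 = 0.9514001020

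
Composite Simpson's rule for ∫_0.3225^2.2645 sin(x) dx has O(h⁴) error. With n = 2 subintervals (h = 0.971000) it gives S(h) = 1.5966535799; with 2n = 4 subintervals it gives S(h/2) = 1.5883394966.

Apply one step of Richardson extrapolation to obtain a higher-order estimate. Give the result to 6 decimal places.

1.587785

With r = 4 the leading error scales as h^4, so the weight is 2^4 = 16.
Top: 16(1.5883394966) − (1.5966535799) = 23.8167783657
Denominator 16 − 1 = 15.
Result: 1.5877852244
Correction |R − A(h/2)| = 5.543e-04; gap |A(h/2) − A(h)| = 8.314e-03.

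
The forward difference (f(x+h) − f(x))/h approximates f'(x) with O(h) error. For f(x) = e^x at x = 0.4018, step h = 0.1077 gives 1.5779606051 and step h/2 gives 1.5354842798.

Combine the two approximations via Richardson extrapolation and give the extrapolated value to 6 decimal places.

Leading term ∝ h^1; use weight 2 = 2^1.
2 × 1.5354842798 = 3.0709685596; subtract 1.5779606051 → 1.4930079545
Divide by 2^1 − 1 = 1.
Result: 1.4930079545

1.493008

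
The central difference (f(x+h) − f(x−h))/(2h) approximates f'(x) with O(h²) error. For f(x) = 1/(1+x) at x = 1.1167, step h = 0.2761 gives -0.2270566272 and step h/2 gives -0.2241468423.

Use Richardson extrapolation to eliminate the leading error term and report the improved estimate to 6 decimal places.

-0.223177

Order 2 gives 2^r = 4 and 2^r − 1 = 3.
Top: 4(-0.2241468423) − (-0.2270566272) = -0.6695307420
R = (-0.6695307420)/3 = -0.2231769140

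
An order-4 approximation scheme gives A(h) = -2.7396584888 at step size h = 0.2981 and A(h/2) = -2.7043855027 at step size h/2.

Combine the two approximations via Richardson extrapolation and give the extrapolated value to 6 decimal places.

-2.702034

r = 4, so 2^r = 16.
16*(-2.7043855027) = -43.2701680432; subtract (-2.7396584888) → -40.5305095544
(16*(-2.7043855027) − (-2.7396584888))/(16 − 1) = -2.7020339703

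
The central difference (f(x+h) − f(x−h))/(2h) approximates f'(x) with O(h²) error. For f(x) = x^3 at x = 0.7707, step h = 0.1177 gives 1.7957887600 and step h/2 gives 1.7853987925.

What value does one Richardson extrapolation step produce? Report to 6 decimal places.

1.781935

Order 2 gives 2^r = 4 and 2^r − 1 = 3.
Weighted: 7.1415951700 − 1.7957887600 = 5.3458064100
5.3458064100 ÷ 3 = 1.7819354700
Gap between inputs: 1.039e-02; correction applied: −0.0034633225.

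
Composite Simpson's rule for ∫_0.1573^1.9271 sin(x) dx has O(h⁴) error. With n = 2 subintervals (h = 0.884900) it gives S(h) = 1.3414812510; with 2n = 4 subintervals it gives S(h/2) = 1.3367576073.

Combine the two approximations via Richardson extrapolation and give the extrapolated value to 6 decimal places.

With r = 4 the leading error scales as h^4, so the weight is 2^4 = 16.
Numerator 16 × A(h/2) − A(h) = 16 × 1.3367576073 − 1.3414812510 = 20.0466404658
Divide by 2^4 − 1 = 15.
Result: 1.3364426977
Shift from A(h/2): −0.0003149096.

1.336443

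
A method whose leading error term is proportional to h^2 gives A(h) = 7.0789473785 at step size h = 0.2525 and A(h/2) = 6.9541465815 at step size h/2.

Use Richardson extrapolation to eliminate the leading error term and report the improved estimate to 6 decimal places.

Error is O(h^2); halving h shrinks it by 2^2 = 4.
Difference of the inputs: 6.9541465815 − 7.0789473785 = -0.1248007970
Correction (A(h/2) − A(h))/(4 − 1) = (-0.1248007970)/3 = -0.0416002657
R = 6.9541465815 − 0.0416002657 = 6.9125463158

6.912546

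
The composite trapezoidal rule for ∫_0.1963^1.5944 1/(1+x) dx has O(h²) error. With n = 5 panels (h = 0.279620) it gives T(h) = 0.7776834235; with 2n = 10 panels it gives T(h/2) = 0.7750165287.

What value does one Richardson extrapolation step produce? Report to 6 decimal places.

0.774128

Leading term ∝ h^2; use weight 4 = 2^2.
Difference of the inputs: 0.7750165287 − 0.7776834235 = -0.0026668948
Divide by 2^2 − 1 = 3: (-0.0026668948)/3 = -0.0008889649
R = 0.7750165287 − 0.0008889649 = 0.7741275638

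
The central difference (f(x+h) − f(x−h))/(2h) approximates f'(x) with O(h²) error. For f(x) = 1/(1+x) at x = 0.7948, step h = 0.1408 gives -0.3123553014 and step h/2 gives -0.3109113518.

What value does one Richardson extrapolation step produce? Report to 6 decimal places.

-0.310430

Method order is 2; weight 2^2 = 4.
4·(-0.3109113518) − (-0.3123553014) = -0.9312901058
Divide by 2^2 − 1 = 3.
R = (-0.9312901058)/3 = -0.3104300353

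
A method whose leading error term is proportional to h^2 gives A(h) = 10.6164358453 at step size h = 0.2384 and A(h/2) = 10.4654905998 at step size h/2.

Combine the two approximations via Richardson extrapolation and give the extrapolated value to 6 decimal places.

With r = 2 the leading error scales as h^2, so the weight is 2^2 = 4.
A(h/2) − A(h) = 10.4654905998 − 10.6164358453 = -0.1509452455
Divide by 2^2 − 1 = 3: (-0.1509452455)/3 = -0.0503150818
R = 10.4654905998 − 0.0503150818 = 10.4151755180
Gap between inputs: 1.509e-01; correction applied: −0.0503150818.

10.415176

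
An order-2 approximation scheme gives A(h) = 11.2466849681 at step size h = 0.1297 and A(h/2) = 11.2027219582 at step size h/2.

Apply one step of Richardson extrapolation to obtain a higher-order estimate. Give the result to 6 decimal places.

11.188068

Method order is 2; weight 2^2 = 4.
Top: 4(11.2027219582) − (11.2466849681) = 33.5642028647
33.5642028647 ÷ 3 = 11.1880676216
Shift from A(h/2): −0.0146543366.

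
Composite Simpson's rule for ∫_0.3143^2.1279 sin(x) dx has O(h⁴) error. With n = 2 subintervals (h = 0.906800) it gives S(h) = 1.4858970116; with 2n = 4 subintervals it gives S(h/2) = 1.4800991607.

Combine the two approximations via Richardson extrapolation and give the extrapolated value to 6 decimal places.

1.479713

The method has order 4: 2^4 = 16.
Difference of the inputs: 1.4800991607 − 1.4858970116 = -0.0057978509
Correction (A(h/2) − A(h))/(16 − 1) = (-0.0057978509)/15 = -0.0003865234
R = 1.4800991607 − 0.0003865234 = 1.4797126373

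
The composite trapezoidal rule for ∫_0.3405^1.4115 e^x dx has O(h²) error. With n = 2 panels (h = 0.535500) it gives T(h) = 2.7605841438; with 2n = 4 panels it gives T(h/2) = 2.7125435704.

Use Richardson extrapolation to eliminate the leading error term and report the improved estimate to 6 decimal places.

2.696530

The method has order 2: 2^2 = 4.
4 × 2.7125435704 = 10.8501742816; 10.8501742816 − 2.7605841438 = 8.0895901378
R = 8.0895901378/3 = 2.6965300459
Correction |R − A(h/2)| = 1.601e-02; gap |A(h/2) − A(h)| = 4.804e-02.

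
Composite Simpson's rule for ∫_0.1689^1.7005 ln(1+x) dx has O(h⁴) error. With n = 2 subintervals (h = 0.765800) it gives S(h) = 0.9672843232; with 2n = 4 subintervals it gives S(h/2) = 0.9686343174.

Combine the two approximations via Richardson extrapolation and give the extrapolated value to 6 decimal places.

0.968724

Order 4 gives 2^r = 16 and 2^r − 1 = 15.
Top: 16(0.9686343174) − (0.9672843232) = 14.5308647552
(16·0.9686343174 − 0.9672843232)/(16 − 1) = 0.9687243170
Gap between inputs: 1.350e-03; correction applied: +0.0000899996.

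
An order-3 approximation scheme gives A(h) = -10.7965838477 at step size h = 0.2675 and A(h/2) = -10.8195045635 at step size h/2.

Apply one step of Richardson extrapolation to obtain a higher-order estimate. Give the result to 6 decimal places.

-10.822779

Method order is 3; weight 2^3 = 8.
Weighted: (-86.5560365080) − (-10.7965838477) = -75.7594526603
Denominator 8 − 1 = 7.
(8×(-10.8195045635) − (-10.7965838477))/(8 − 1) = -10.8227789515
Correction |R − A(h/2)| = 3.274e-03; gap |A(h/2) − A(h)| = 2.292e-02.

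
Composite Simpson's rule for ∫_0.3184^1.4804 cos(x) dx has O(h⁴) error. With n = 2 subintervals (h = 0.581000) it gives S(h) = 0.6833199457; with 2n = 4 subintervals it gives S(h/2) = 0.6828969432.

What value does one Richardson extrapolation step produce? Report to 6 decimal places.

The method has order 4: 2^4 = 16.
A(h/2) − A(h) = 0.6828969432 − 0.6833199457 = -0.0004230025
Correction (A(h/2) − A(h))/(16 − 1) = (-0.0004230025)/15 = -0.0000282002
R = A(h/2) + (A(h/2) − A(h))/15 = 0.6828969432 − 0.0000282002 = 0.6828687430

0.682869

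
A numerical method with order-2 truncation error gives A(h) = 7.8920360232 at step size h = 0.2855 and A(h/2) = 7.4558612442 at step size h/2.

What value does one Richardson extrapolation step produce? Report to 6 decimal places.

r = 2, so 2^r = 4.
Numerator 4·A(h/2) − A(h) = 4·7.4558612442 − 7.8920360232 = 21.9314089536
Denominator 4 − 1 = 3.
R = 21.9314089536/3 = 7.3104696512

7.310470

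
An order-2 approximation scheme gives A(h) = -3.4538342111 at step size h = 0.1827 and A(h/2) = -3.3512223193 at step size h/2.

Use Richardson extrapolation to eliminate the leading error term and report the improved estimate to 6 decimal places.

Error is O(h^2); halving h shrinks it by 2^2 = 4.
Difference of the inputs: -3.3512223193 − (-3.4538342111) = 0.1026118918
Correction (A(h/2) − A(h))/(4 − 1) = 0.1026118918/3 = 0.0342039639
R = A(h/2) + (A(h/2) − A(h))/3 = -3.3512223193 + 0.0342039639 = -3.3170183554

-3.317018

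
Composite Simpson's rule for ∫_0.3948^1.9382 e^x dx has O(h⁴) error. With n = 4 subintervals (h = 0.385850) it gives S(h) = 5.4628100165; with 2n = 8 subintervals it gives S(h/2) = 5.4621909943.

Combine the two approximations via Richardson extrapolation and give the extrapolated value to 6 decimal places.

Leading term ∝ h^4; use weight 16 = 2^4.
2^4×A(h/2) = 87.3950559088; minus A(h) gives 81.9322458923.
Extrapolated: 81.9322458923 / 15 = 5.4621497262

5.462150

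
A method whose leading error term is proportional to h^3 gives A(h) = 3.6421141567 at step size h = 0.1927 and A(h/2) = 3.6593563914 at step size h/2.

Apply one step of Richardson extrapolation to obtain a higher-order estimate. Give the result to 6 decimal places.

3.661820

With r = 3 the leading error scales as h^3, so the weight is 2^3 = 8.
8×3.6593563914 = 29.2748511312; 29.2748511312 − 3.6421141567 = 25.6327369745
Divide by 2^3 − 1 = 7.
(8×3.6593563914 − 3.6421141567)/(8 − 1) = 3.6618195678
Correction |R − A(h/2)| = 2.463e-03; gap |A(h/2) − A(h)| = 1.724e-02.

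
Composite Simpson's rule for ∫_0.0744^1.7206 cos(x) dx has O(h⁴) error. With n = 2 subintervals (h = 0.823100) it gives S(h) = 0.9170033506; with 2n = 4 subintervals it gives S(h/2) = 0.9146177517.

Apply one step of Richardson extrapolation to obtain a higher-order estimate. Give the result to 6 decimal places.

Error is O(h^4); halving h shrinks it by 2^4 = 16.
Top: 16(0.9146177517) − (0.9170033506) = 13.7168806766
(16×0.9146177517 − 0.9170033506)/(16 − 1) = 0.9144587118
Gap between inputs: 2.386e-03; correction applied: −0.0001590399.

0.914459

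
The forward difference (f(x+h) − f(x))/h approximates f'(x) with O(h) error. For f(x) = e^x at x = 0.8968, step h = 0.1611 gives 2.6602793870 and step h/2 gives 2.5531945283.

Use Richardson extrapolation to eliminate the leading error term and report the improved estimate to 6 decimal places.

2.446110

With r = 1 the leading error scales as h^1, so the weight is 2^1 = 2.
Difference of the inputs: 2.5531945283 − 2.6602793870 = -0.1070848587
Divide by 2^1 − 1 = 1: (-0.1070848587)/1 = -0.1070848587
R = A(h/2) + (A(h/2) − A(h))/1 = 2.5531945283 − 0.1070848587 = 2.4461096696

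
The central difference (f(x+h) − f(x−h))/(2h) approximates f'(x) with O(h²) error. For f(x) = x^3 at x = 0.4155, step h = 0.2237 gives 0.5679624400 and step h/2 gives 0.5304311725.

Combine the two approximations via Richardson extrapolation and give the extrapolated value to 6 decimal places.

r = 2, so 2^r = 4.
Top: 4(0.5304311725) − (0.5679624400) = 1.5537622500
Denominator 4 − 1 = 3.
R = 1.5537622500/3 = 0.5179207500

0.517921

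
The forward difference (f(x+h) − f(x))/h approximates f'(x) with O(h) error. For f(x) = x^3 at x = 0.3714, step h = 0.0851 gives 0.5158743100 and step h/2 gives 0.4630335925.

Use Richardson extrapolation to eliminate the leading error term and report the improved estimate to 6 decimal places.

Error is O(h^1); halving h shrinks it by 2^1 = 2.
Top: 2(0.4630335925) − (0.5158743100) = 0.4101928750
Extrapolated: 0.4101928750 / 1 = 0.4101928750

0.410193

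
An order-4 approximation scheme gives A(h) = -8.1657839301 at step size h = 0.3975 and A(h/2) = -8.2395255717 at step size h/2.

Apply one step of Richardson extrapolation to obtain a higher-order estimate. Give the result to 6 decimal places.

-8.244442

Order 4 gives 2^r = 16 and 2^r − 1 = 15.
16 × (-8.2395255717) − (-8.1657839301) = -123.6666252171
(16 × (-8.2395255717) − (-8.1657839301))/(16 − 1) = -8.2444416811
Gap between inputs: 7.374e-02; correction applied: −0.0049161094.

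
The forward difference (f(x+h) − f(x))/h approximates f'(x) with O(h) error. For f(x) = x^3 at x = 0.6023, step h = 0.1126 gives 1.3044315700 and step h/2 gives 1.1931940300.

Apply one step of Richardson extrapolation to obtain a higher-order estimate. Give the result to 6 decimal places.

1.081956

Order 1 gives 2^r = 2 and 2^r − 1 = 1.
Difference of the inputs: 1.1931940300 − 1.3044315700 = -0.1112375400
Divide by 2^1 − 1 = 1: (-0.1112375400)/1 = -0.1112375400
R = A(h/2) + (A(h/2) − A(h))/1 = 1.1931940300 − 0.1112375400 = 1.0819564900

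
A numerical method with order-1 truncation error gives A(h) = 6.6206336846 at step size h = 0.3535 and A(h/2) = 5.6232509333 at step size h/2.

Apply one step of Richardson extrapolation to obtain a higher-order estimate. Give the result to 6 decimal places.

r = 1: numerator weight 2, denominator 1.
2^1×A(h/2) = 11.2465018666; minus A(h) gives 4.6258681820.
Extrapolated: 4.6258681820 / 1 = 4.6258681820

4.625868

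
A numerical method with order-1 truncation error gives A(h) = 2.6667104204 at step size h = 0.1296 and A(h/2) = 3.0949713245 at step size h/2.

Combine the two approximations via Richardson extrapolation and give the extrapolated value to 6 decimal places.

3.523232

The method has order 1: 2^1 = 2.
2×3.0949713245 = 6.1899426490; 6.1899426490 − 2.6667104204 = 3.5232322286
Divide by 2^1 − 1 = 1.
Result: 3.5232322286
Shift from A(h/2): +0.4282609041.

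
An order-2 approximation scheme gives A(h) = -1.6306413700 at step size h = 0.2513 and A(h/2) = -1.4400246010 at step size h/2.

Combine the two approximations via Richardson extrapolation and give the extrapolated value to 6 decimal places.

r = 2: numerator weight 4, denominator 3.
4*(-1.4400246010) = -5.7600984040; (-5.7600984040) − (-1.6306413700) = -4.1294570340
Divide by 2^2 − 1 = 3.
(-4.1294570340) ÷ 3 = -1.3764856780

-1.376486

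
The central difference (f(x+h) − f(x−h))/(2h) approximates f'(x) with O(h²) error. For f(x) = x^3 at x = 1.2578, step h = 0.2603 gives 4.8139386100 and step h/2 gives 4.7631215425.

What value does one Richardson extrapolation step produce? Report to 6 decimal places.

4.746183

Order 2 gives 2^r = 4 and 2^r − 1 = 3.
4×4.7631215425 = 19.0524861700; 19.0524861700 − 4.8139386100 = 14.2385475600
Divide by 2^2 − 1 = 3.
(4×4.7631215425 − 4.8139386100)/(4 − 1) = 4.7461825200
Shift from A(h/2): −0.0169390225.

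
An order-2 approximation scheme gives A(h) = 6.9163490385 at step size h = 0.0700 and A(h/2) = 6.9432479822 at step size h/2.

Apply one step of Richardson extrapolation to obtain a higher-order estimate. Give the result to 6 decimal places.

The method has order 2: 2^2 = 4.
A(h/2) − A(h) = 6.9432479822 − 6.9163490385 = 0.0268989437
Correction (A(h/2) − A(h))/(4 − 1) = 0.0268989437/3 = 0.0089663146
R = A(h/2) + (A(h/2) − A(h))/3 = 6.9432479822 + 0.0089663146 = 6.9522142968
Gap between inputs: 2.690e-02; correction applied: +0.0089663146.

6.952214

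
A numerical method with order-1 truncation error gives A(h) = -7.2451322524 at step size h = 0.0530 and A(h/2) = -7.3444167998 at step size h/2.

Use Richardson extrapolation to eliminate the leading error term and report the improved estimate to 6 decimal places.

r = 1: numerator weight 2, denominator 1.
2×(-7.3444167998) − (-7.2451322524) = -7.4437013472
Divide by 2^1 − 1 = 1.
So the Richardson estimate is -7.4437013472.
Shift from A(h/2): −0.0992845474.

-7.443701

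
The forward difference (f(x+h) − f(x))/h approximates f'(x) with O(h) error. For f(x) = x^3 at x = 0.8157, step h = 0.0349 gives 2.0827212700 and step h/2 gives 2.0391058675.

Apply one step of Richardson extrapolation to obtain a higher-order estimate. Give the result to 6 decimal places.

Method order is 1; weight 2^1 = 2.
2 × 2.0391058675 = 4.0782117350; subtract 2.0827212700 → 1.9954904650
R = 1.9954904650/1 = 1.9954904650
Correction |R − A(h/2)| = 4.362e-02; gap |A(h/2) − A(h)| = 4.362e-02.

1.995490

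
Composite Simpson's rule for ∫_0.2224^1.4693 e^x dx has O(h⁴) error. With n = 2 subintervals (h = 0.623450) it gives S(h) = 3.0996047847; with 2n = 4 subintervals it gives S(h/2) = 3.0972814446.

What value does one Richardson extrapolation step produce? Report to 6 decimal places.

Method order is 4; weight 2^4 = 16.
16×3.0972814446 = 49.5565031136; subtract 3.0996047847 → 46.4568983289
Extrapolated: 46.4568983289 / 15 = 3.0971265553

3.097127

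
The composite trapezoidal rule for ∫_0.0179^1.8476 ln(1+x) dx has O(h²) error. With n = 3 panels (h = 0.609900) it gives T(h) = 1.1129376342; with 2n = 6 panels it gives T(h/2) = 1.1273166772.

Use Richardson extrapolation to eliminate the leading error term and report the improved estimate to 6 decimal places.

1.132110

Error is O(h^2); halving h shrinks it by 2^2 = 4.
Weighted: 4.5092667088 − 1.1129376342 = 3.3963290746
Divide by 2^2 − 1 = 3.
3.3963290746 ÷ 3 = 1.1321096915
Gap between inputs: 1.438e-02; correction applied: +0.0047930143.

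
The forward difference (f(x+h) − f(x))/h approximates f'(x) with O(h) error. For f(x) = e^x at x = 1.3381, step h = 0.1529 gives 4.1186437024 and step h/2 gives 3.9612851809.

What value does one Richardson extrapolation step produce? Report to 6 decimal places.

3.803927

With r = 1 the leading error scales as h^1, so the weight is 2^1 = 2.
2^1×A(h/2) = 7.9225703618; minus A(h) gives 3.8039266594.
Denominator 2 − 1 = 1.
(2×3.9612851809 − 4.1186437024)/(2 − 1) = 3.8039266594
Correction |R − A(h/2)| = 1.574e-01; gap |A(h/2) − A(h)| = 1.574e-01.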